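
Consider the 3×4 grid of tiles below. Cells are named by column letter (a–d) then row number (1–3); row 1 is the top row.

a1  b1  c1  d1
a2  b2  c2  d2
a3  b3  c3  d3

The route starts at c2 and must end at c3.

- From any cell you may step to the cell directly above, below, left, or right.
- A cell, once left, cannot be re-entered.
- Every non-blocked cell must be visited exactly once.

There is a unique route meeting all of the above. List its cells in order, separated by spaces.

Need to visit all 12 open cells exactly once, starting at c2 and ending at c3.
Cell d3 has only two open neighbours (d2 and c3), so the path must pass straight through it: one of those is the cell it's entered from and the other is where it exits.
Route from c2: left to b2, down to b3, left to a3, 2× up (reaching a1), 3× right (reaching d1), 2× down (reaching d3), left to c3 — 11 moves in all.
Check: all 12 open cells covered.

c2 b2 b3 a3 a2 a1 b1 c1 d1 d2 d3 c3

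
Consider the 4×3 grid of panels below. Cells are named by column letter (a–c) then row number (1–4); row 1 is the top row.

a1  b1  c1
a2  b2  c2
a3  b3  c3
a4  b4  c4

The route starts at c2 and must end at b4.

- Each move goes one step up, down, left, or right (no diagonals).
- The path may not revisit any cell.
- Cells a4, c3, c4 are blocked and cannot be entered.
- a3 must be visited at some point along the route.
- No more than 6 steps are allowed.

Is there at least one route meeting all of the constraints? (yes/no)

yes

One route that works: c2 → b2 → a2 → a3 → b3 → b4.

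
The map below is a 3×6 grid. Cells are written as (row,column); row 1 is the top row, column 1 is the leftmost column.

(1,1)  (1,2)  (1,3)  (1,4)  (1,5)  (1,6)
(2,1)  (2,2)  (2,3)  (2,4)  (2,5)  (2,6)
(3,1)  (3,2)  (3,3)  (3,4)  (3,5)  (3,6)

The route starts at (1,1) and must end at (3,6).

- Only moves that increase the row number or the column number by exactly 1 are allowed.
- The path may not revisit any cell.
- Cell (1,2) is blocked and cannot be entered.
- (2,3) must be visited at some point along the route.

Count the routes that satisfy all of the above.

4

A right/down-only route from (1,1) to (3,6) makes exactly 2 down-moves and 5 right-moves in some order.
With no other constraints that would be C(7,2) = 21 routes.
Split at (2,3) and multiply the segment counts (each segment already excludes blocked cells): (1,1)→(2,3): 1; (2,3)→(3,6): 4; product = 4.
That gives 4 routes.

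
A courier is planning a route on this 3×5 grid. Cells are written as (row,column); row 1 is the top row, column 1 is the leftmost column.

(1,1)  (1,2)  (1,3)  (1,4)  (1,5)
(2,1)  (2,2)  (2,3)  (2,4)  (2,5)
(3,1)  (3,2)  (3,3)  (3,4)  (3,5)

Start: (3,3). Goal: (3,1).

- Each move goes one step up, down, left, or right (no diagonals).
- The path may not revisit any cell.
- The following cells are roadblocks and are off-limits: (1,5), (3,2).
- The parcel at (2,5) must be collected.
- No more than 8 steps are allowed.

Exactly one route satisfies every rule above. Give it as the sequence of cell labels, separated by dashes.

The 8-move cap with required stops at (2,5) leaves no slack for detours.
Route from (3,3): 2× right (reaching (3,5)), up to (2,5), 4× left (reaching (2,1)), down to (3,1) — 8 moves in all.
Check: all required cells visited; 8 ≤ 8 moves.

(3,3) - (3,4) - (3,5) - (2,5) - (2,4) - (2,3) - (2,2) - (2,1) - (3,1)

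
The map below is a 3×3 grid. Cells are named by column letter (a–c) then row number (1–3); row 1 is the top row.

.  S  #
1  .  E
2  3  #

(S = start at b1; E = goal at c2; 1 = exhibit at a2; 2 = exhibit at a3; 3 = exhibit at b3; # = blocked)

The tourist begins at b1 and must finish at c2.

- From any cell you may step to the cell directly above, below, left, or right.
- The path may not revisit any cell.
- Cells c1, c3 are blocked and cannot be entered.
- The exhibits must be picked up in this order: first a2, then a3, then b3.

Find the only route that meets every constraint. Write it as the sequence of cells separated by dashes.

b1 - a1 - a2 - a3 - b3 - b2 - c2

The waypoints must appear in the order a2, a3, b3, with no cell reused.
Route from b1: left 1 to a1, down 2 to a3, right 1 to b3, up 1 to b2, right 1 to c2 — 6 moves in all.
Check: order respected (1 at step 2, 2 at step 3, 3 at step 4).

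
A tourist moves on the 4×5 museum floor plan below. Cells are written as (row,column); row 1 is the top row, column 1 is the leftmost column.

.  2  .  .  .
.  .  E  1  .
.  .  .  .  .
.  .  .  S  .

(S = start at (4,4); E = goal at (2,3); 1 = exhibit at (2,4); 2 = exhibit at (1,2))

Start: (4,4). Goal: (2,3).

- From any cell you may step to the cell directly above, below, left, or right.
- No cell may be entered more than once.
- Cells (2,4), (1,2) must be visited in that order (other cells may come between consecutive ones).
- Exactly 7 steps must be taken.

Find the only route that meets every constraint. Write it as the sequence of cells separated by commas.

(4,4), (3,4), (2,4), (1,4), (1,3), (1,2), (2,2), (2,3)

The waypoints must appear in the order (2,4), (1,2), with no cell reused.
Route from (4,4): 3× up (reaching (1,4)), 2× left (reaching (1,2)), down to (2,2), right to (2,3) — 7 moves in all.
Check: order respected (1 at step 2, 2 at step 5); 7 moves as required.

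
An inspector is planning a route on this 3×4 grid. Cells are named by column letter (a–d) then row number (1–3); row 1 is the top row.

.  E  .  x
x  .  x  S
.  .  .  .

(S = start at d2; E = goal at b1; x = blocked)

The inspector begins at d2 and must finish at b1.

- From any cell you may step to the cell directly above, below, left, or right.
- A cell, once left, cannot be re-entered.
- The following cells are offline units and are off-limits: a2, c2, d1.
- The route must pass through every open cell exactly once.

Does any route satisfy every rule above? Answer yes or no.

no

Cell a1 has only one open neighbour but is neither the start nor the goal, so a Hamiltonian route would have to both enter and leave it through the same neighbour — impossible without revisiting.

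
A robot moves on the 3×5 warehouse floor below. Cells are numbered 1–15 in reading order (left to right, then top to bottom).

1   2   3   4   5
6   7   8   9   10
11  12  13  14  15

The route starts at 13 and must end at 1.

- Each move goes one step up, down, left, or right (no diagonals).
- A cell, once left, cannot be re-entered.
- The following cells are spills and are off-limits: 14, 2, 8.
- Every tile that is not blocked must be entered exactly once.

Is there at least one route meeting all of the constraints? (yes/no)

no

Cell 3 has only one open neighbour but is neither the start nor the goal, so a Hamiltonian route would have to both enter and leave it through the same neighbour — impossible without revisiting.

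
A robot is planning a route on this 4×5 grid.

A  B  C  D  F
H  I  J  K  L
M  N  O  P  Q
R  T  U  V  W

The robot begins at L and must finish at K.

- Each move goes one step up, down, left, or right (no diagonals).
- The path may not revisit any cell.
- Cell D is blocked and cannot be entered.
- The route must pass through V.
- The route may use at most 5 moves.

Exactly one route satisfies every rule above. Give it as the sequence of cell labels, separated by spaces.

L Q W V P K

The budget equals the shortest possible length, so every move has to be on a shortest route through the required cells.
Route from L: 2× down (reaching W), left to V, 2× up (reaching K) — 5 moves in all.
Check: all required cells visited; 5 ≤ 5 moves.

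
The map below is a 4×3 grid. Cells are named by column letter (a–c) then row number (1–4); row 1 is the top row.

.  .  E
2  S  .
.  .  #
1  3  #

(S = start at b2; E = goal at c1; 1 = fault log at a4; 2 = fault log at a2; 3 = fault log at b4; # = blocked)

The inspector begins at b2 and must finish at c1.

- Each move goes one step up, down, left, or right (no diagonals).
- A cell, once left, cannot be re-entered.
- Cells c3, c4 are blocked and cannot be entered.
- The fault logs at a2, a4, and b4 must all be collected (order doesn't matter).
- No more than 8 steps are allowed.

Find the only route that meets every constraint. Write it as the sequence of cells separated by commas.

The budget equals the shortest possible length, so every move has to be on a shortest route through the required cells.
Route from b2: down 2 to b4, left 1 to a4, up 3 to a1, right 2 to c1 — 8 moves in all.
Check: all required cells visited; 8 ≤ 8 moves.

b2, b3, b4, a4, a3, a2, a1, b1, c1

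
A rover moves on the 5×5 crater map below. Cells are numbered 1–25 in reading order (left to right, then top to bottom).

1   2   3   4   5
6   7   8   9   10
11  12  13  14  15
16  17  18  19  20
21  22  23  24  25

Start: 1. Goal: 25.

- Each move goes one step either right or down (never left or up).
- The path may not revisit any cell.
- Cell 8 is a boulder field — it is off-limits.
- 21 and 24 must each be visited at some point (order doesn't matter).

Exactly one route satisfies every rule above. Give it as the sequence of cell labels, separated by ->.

1 -> 6 -> 11 -> 16 -> 21 -> 22 -> 23 -> 24 -> 25

Moves only go right or down, so the column and row indices never decrease.
Route from 1: down 4 to 21, right 4 to 25 — 8 moves in all.
Check: all required cells visited.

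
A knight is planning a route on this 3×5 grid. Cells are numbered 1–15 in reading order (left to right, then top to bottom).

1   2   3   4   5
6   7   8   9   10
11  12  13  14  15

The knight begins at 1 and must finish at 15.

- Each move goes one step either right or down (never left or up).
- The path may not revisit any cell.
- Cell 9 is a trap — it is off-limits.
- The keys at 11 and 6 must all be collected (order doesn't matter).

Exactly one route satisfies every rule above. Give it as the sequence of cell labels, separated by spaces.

1 6 11 12 13 14 15

Moves only go right or down, so the column and row indices never decrease.
Route from 1: down 2 to 11, right 4 to 15 — 6 moves in all.
Check: all required cells visited.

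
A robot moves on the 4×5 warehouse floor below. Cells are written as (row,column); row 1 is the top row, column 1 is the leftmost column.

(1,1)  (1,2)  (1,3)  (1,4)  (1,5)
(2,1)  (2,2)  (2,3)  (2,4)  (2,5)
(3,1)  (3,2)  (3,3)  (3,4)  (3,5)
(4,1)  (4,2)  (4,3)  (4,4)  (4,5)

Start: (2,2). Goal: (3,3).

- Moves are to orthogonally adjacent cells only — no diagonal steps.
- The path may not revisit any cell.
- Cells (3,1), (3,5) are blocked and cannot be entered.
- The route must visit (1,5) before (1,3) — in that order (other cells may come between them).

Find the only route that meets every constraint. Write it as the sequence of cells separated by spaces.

The waypoints must appear in the order (1,5), (1,3), with no cell reused.
Route from (2,2): down 2 to (4,2), right 2 to (4,4), up 2 to (2,4), right 1 to (2,5), up 1 to (1,5), left 2 to (1,3), down 2 to (3,3) — 12 moves in all.
Check: order respected ((1,5) at step 8, (1,3) at step 10).

(2,2) (3,2) (4,2) (4,3) (4,4) (3,4) (2,4) (2,5) (1,5) (1,4) (1,3) (2,3) (3,3)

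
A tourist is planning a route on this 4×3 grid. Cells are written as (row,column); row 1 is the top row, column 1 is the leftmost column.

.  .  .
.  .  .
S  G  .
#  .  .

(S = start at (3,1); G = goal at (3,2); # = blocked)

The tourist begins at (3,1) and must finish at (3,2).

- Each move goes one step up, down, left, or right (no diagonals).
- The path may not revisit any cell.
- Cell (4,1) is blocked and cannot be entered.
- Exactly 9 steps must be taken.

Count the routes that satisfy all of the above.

Need simple routes of exactly 9 moves from (3,1) to (3,2) (Manhattan distance 1, so 4 moves are spent on a detour and 4 undoing it).
Enumerating: (3,1) (2,1) (1,1) (1,2) (2,2) (2,3) (3,3) (4,3) (4,2) (3,2) | (3,1) (2,1) (1,1) (1,2) (1,3) (2,3) (3,3) (4,3) (4,2) (3,2) | (3,1) (2,1) (2,2) (1,2) (1,3) (2,3) (3,3) (4,3) (4,2) (3,2).
That gives 3 routes.

3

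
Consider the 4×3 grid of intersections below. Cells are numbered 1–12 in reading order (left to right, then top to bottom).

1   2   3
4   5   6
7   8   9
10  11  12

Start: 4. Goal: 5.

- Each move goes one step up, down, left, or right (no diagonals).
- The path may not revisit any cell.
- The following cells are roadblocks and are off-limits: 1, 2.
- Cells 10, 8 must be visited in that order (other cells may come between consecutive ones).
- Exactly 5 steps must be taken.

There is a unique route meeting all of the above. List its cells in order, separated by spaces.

4 7 10 11 8 5

The waypoints must appear in the order 10, 8, with no cell reused.
Route from 4: 2× down (reaching 10), right to 11, 2× up (reaching 5) — 5 moves in all.
Check: order respected (10 at step 2, 8 at step 4); 5 moves as required.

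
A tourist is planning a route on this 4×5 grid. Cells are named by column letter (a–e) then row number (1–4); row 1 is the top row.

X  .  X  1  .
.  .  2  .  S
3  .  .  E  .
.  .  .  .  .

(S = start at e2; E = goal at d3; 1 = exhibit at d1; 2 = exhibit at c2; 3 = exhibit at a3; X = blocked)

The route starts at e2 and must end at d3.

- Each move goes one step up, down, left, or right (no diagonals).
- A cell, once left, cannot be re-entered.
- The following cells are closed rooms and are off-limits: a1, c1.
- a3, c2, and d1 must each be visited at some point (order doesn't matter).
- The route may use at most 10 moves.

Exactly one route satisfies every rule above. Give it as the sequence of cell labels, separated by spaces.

The 10-move cap with required stops at a3, c2, d1 leaves no slack for detours.
Route from e2: up to e1, left to d1, down to d2, 3× left (reaching a2), down to a3, 3× right (reaching d3) — 10 moves in all.
Check: all required cells visited; 10 ≤ 10 moves.

e2 e1 d1 d2 c2 b2 a2 a3 b3 c3 d3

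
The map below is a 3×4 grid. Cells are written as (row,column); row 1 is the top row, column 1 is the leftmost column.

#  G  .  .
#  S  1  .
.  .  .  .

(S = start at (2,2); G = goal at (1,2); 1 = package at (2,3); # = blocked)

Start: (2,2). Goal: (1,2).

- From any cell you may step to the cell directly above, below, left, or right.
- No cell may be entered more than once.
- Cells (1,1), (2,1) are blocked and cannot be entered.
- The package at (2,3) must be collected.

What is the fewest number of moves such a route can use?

Any route passes through (2,3) somewhere between (2,2) and (1,2). Summing Manhattan distances along the two legs ((2,2) → (2,3) → (1,2)) gives a lower bound of 1 + 2 = 3 moves.
A route of 3 moves achieves this: (2,2) → (2,3) → (1,3) → (1,2).
Since 3 matches the lower bound, it is optimal.

3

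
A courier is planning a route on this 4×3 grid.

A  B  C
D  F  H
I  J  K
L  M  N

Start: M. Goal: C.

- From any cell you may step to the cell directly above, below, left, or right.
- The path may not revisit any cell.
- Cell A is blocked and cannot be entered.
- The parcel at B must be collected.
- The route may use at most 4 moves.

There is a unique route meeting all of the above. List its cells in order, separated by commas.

The 4-move cap with required stops at B leaves no slack for detours.
Route from M: up 3 to B, right 1 to C — 4 moves in all.
Check: all required cells visited; 4 ≤ 4 moves.

M, J, F, B, C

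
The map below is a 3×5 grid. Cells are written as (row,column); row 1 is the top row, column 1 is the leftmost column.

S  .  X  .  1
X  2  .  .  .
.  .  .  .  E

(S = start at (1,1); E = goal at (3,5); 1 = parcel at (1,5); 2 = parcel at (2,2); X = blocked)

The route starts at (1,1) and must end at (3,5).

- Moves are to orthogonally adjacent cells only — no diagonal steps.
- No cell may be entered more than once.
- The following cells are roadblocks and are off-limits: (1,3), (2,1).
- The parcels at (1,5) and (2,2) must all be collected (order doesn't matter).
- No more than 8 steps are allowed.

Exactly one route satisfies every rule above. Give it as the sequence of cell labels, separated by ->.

The budget equals the shortest possible length, so every move has to be on a shortest route through the required cells.
Route from (1,1): right 1 to (1,2), down 1 to (2,2), right 2 to (2,4), up 1 to (1,4), right 1 to (1,5), down 2 to (3,5) — 8 moves in all.
Check: all required cells visited; 8 ≤ 8 moves.

(1,1) -> (1,2) -> (2,2) -> (2,3) -> (2,4) -> (1,4) -> (1,5) -> (2,5) -> (3,5)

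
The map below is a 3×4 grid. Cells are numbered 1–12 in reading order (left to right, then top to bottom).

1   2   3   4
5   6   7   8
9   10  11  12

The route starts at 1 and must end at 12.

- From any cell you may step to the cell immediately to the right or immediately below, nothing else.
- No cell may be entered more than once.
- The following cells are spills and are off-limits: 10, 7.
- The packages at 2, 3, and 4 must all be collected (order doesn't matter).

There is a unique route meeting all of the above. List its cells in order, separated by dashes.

Moves only go right or down, so the column and row indices never decrease.
Route from 1: 3× right (reaching 4), 2× down (reaching 12) — 5 moves in all.
Check: all required cells visited.

1 - 2 - 3 - 4 - 8 - 12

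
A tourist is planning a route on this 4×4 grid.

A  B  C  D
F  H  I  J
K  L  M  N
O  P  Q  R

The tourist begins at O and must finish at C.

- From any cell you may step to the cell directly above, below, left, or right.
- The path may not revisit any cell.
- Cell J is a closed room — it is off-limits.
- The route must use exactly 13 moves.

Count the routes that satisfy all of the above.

4

Need simple routes of exactly 13 moves from O to C (Manhattan distance 5, so 4 moves are spent on a detour and 4 undoing it).
Enumerating: O K F A B H L P Q R N M I C | O K L P Q R N M I H F A B C | O P Q R N M I H L K F A B C | O P Q R N M L K F A B H I C.
That gives 4 routes.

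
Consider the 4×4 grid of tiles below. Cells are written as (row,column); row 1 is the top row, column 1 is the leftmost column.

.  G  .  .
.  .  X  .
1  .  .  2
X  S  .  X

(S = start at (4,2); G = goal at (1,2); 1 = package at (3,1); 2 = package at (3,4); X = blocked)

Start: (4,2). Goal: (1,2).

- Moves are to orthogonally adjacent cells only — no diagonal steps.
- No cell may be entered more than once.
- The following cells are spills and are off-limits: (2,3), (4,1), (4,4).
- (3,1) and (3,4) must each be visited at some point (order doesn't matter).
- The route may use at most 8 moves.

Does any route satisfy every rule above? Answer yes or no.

no

Even ignoring the no-revisit rule, getting from (4,2) to (1,2), taking the cheapest ordering (4,2) → (3,1) → (3,4) → (1,2) needs at least 2 + 3 + 4 = 9 moves (Manhattan distance per leg), which exceeds the 8-move limit.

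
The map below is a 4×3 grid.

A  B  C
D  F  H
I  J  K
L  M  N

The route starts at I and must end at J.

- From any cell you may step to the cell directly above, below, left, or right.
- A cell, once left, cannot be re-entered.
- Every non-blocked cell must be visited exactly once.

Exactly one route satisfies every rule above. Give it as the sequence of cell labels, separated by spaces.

I L M N K H C B A D F J

Need to visit all 12 open cells exactly once, starting at I and ending at J.
Cell C has only two open neighbours (H and B), so the path must pass straight through it: one of those is the cell it's entered from and the other is where it exits.
Route from I: down 1 to L, right 2 to N, up 3 to C, left 2 to A, down 1 to D, right 1 to F, down 1 to J — 11 moves in all.
Check: all 12 open cells covered.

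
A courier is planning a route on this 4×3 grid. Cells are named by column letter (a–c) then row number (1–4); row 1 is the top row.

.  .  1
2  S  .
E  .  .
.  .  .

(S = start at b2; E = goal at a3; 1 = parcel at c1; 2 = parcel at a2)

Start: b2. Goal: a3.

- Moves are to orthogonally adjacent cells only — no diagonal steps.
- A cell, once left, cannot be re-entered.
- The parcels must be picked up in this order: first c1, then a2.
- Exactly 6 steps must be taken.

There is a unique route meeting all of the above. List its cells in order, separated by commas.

b2, c2, c1, b1, a1, a2, a3

The waypoints must appear in the order c1, a2, with no cell reused.
Route from b2: right 1 to c2, up 1 to c1, left 2 to a1, down 2 to a3 — 6 moves in all.
Check: order respected (1 at step 2, 2 at step 5); 6 moves as required.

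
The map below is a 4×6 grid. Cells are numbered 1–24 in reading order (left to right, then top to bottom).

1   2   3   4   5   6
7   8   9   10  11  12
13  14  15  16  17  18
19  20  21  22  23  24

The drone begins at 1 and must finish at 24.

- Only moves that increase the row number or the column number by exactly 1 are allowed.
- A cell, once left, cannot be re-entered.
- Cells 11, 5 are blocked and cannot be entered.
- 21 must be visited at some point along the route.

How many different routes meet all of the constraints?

A right/down-only route from 1 to 24 makes exactly 3 down-moves and 5 right-moves in some order.
With no other constraints that would be C(8,3) = 56 routes.
Split at 21 and multiply the segment counts (each segment already excludes blocked cells): 1→21: 10; 21→24: 1; product = 10.
That gives 10 routes.

10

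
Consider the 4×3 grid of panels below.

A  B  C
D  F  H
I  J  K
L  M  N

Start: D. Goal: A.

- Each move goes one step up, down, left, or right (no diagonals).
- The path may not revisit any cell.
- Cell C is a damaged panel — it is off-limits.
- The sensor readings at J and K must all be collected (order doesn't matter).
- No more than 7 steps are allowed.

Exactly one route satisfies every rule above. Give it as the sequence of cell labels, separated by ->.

The budget equals the shortest possible length, so every move has to be on a shortest route through the required cells.
Route from D: down to I, 2× right (reaching K), up to H, left to F, up to B, left to A — 7 moves in all.
Check: all required cells visited; 7 ≤ 7 moves.

D -> I -> J -> K -> H -> F -> B -> A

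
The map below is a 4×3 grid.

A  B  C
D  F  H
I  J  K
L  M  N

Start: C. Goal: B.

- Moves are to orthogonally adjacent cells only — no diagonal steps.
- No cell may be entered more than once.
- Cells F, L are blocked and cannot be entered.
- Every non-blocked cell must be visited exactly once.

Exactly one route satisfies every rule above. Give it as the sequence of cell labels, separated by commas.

Need to visit all 10 open cells exactly once, starting at C and ending at B.
Cell I has only two open neighbours (D and J), so the path must pass straight through it: one of those is the cell it's entered from and the other is where it exits.
Route from C: 3× down (reaching N), left to M, up to J, left to I, 2× up (reaching A), right to B — 9 moves in all.
Check: all 10 open cells covered.

C, H, K, N, M, J, I, D, A, B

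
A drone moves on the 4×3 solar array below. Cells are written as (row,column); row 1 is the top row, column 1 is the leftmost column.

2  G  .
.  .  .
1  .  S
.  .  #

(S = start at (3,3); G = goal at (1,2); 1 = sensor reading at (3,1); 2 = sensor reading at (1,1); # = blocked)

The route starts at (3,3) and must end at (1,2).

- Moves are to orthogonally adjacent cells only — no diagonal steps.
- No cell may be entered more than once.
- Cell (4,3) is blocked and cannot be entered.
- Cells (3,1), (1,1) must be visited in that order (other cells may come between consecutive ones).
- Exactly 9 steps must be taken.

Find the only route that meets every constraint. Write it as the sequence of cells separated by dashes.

(3,3) - (2,3) - (2,2) - (3,2) - (4,2) - (4,1) - (3,1) - (2,1) - (1,1) - (1,2)

The waypoints must appear in the order (3,1), (1,1), with no cell reused.
Route from (3,3): up 1 to (2,3), left 1 to (2,2), down 2 to (4,2), left 1 to (4,1), up 3 to (1,1), right 1 to (1,2) — 9 moves in all.
Check: order respected (1 at step 6, 2 at step 8); 9 moves as required.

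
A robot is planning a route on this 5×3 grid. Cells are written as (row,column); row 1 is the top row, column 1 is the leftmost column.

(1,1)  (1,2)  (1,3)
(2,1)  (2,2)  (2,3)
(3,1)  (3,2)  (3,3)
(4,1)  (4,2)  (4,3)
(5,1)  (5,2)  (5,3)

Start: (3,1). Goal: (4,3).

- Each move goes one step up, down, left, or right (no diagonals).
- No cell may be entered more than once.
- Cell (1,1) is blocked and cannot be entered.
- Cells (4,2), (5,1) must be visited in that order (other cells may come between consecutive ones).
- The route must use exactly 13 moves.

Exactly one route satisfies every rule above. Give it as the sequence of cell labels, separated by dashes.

The waypoints must appear in the order (4,2), (5,1), with no cell reused.
Route from (3,1): up to (2,1), right to (2,2), up to (1,2), right to (1,3), 2× down (reaching (3,3)), left to (3,2), down to (4,2), left to (4,1), down to (5,1), 2× right (reaching (5,3)), up to (4,3) — 13 moves in all.
Check: order respected ((4,2) at step 8, (5,1) at step 10); 13 moves as required.

(3,1) - (2,1) - (2,2) - (1,2) - (1,3) - (2,3) - (3,3) - (3,2) - (4,2) - (4,1) - (5,1) - (5,2) - (5,3) - (4,3)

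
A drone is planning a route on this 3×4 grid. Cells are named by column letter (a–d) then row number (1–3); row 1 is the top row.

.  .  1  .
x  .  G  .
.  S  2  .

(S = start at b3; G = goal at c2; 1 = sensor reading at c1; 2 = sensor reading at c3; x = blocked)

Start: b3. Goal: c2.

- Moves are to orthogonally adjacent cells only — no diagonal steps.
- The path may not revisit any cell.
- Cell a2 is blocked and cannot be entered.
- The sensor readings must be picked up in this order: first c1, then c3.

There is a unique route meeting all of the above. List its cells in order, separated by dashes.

The waypoints must appear in the order c1, c3, with no cell reused.
Route from b3: 2× up (reaching b1), 2× right (reaching d1), 2× down (reaching d3), left to c3, up to c2 — 8 moves in all.
Check: order respected (1 at step 3, 2 at step 7).

b3 - b2 - b1 - c1 - d1 - d2 - d3 - c3 - c2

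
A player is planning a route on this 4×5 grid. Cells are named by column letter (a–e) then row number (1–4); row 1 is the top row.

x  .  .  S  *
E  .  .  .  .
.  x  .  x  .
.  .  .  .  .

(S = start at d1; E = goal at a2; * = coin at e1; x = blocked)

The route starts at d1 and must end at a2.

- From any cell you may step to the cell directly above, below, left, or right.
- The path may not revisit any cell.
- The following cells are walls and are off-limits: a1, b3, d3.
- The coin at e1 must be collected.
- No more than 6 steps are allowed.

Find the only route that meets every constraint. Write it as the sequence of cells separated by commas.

The 6-move cap with required stops at e1 leaves no slack for detours.
Route from d1: right 1 to e1, down 1 to e2, left 4 to a2 — 6 moves in all.
Check: all required cells visited; 6 ≤ 6 moves.

d1, e1, e2, d2, c2, b2, a2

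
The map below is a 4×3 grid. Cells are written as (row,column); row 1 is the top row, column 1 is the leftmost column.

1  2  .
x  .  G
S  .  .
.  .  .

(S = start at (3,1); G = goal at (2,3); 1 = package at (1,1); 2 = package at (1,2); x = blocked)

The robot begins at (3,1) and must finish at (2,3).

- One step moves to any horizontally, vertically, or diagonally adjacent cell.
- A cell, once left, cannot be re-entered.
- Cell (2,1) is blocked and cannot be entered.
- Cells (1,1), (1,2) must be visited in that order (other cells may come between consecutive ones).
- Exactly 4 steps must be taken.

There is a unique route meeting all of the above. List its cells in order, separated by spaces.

The waypoints must appear in the order (1,1), (1,2), with no cell reused.
Route from (3,1): up-right to (2,2), up-left to (1,1), right to (1,2), down-right to (2,3) — 4 moves in all.
Check: order respected (1 at step 2, 2 at step 3); 4 moves as required.

(3,1) (2,2) (1,1) (1,2) (2,3)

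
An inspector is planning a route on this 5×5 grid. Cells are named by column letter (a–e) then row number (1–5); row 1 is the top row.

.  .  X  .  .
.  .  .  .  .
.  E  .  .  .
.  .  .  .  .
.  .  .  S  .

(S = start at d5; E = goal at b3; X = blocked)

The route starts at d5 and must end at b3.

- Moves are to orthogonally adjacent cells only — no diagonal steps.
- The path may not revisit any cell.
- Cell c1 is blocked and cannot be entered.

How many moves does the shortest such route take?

4

The Manhattan distance from d5 to b3 is |5−3| + |4−2| = 4, so at least 4 moves are needed.
A route of 4 moves achieves this: d5 → d4 → d3 → c3 → b3.
Since 4 matches the lower bound, it is optimal.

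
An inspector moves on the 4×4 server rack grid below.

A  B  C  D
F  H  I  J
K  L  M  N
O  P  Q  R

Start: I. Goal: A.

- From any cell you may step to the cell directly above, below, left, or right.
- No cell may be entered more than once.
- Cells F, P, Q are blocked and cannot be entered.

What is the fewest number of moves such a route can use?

The Manhattan distance from I to A is |2−1| + |3−1| = 3, so at least 3 moves are needed.
A route of 3 moves achieves this: I → C → B → A.
Since 3 matches the lower bound, it is optimal.

3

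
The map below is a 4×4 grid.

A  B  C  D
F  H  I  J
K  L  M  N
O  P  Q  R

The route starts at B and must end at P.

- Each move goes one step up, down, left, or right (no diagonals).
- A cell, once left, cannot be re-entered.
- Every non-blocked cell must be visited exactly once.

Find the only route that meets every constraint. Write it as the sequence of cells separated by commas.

B, A, F, H, I, C, D, J, N, R, Q, M, L, K, O, P

Need to visit all 16 open cells exactly once, starting at B and ending at P.
Route from B: left to A, down to F, 2× right (reaching I), up to C, right to D, 3× down (reaching R), left to Q, up to M, 2× left (reaching K), down to O, right to P — 15 moves in all.
Check: all 16 open cells covered.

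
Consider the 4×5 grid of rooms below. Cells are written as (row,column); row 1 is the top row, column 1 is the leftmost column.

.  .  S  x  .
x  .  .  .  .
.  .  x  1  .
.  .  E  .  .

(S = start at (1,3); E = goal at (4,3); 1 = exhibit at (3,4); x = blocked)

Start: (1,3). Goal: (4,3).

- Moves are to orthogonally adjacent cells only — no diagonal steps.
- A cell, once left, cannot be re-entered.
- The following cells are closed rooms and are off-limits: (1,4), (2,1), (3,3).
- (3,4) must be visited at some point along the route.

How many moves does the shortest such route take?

5

Any route passes through (3,4) somewhere between (1,3) and (4,3). Summing Manhattan distances along the two legs ((1,3) → (3,4) → (4,3)) gives a lower bound of 3 + 2 = 5 moves.
A route of 5 moves achieves this: (1,3) → (2,3) → (2,4) → (3,4) → (4,4) → (4,3).
Since 5 matches the lower bound, it is optimal.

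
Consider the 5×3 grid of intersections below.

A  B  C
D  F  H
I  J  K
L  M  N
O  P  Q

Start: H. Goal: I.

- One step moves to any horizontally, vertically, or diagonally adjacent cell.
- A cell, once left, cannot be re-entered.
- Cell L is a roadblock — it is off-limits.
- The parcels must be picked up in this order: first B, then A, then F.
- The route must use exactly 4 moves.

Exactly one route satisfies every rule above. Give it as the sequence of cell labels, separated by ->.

The waypoints must appear in the order B, A, F, with no cell reused.
Route from H: up-left 1 to B, left 1 to A, down-right 1 to F, down-left 1 to I — 4 moves in all.
Check: order respected (B at step 1, A at step 2, F at step 3); 4 moves as required.

H -> B -> A -> F -> I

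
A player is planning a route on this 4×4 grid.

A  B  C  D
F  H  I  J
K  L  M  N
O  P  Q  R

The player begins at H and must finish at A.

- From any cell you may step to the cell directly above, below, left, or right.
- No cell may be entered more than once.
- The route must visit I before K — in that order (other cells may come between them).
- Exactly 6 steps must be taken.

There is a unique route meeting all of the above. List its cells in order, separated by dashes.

H - I - M - L - K - F - A

The waypoints must appear in the order I, K, with no cell reused.
Route from H: right to I, down to M, 2× left (reaching K), 2× up (reaching A) — 6 moves in all.
Check: order respected (I at step 1, K at step 4); 6 moves as required.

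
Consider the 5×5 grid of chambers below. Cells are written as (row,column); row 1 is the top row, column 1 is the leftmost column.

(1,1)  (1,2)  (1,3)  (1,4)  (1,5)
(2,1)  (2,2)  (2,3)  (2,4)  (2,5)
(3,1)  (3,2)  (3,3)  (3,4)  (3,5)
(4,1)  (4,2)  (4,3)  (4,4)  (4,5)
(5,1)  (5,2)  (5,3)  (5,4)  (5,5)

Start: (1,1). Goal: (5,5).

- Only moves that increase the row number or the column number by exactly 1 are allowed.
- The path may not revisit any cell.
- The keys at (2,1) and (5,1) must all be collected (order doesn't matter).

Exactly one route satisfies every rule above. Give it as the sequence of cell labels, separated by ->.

(1,1) -> (2,1) -> (3,1) -> (4,1) -> (5,1) -> (5,2) -> (5,3) -> (5,4) -> (5,5)

Moves only go right or down, so the column and row indices never decrease.
Route from (1,1): 4× down (reaching (5,1)), 4× right (reaching (5,5)) — 8 moves in all.
Check: all required cells visited.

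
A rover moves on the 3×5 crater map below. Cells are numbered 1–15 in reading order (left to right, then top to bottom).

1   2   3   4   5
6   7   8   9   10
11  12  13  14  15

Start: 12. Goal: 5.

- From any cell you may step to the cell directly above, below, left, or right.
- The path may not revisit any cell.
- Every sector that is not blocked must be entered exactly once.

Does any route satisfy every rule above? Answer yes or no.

no

Colour the cells like a checkerboard: each orthogonal step flips colour, so a Hamiltonian route alternates colours. Here there are 8 cells of one colour and 7 of the other, with start on the opposite colour to the goal — the counts and endpoints can't be arranged into an alternating sequence of length 15, so no Hamiltonian route exists.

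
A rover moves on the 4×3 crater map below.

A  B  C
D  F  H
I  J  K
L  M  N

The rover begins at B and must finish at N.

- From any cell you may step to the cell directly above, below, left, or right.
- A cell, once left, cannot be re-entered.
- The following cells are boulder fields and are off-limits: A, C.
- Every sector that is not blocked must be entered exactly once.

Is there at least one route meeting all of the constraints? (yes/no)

no

Colour the cells like a checkerboard: each orthogonal step flips colour, so a Hamiltonian route alternates colours. Here there are 4 cells of one colour and 6 of the other, with start on the same colour as the goal — the counts and endpoints can't be arranged into an alternating sequence of length 10, so no Hamiltonian route exists.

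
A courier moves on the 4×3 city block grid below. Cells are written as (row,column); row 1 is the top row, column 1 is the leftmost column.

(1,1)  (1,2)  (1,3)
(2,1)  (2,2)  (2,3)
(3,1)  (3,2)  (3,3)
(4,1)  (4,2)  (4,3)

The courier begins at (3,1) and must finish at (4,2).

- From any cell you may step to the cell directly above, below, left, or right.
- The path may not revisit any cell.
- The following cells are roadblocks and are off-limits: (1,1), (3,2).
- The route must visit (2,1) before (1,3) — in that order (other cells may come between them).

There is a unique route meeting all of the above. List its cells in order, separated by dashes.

The waypoints must appear in the order (2,1), (1,3), with no cell reused.
Route from (3,1): up 1 to (2,1), right 1 to (2,2), up 1 to (1,2), right 1 to (1,3), down 3 to (4,3), left 1 to (4,2) — 8 moves in all.
Check: order respected ((2,1) at step 1, (1,3) at step 4).

(3,1) - (2,1) - (2,2) - (1,2) - (1,3) - (2,3) - (3,3) - (4,3) - (4,2)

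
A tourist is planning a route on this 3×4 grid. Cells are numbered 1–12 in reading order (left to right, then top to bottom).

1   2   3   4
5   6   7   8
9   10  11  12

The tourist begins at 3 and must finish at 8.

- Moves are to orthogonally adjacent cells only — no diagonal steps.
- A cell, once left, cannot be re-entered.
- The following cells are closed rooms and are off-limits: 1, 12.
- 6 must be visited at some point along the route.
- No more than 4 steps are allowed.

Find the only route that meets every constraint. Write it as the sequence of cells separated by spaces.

3 2 6 7 8

Any route must reach 6 and still end at 8 within 4 moves, so the order of the required stops is forced.
Route from 3: left 1 to 2, down 1 to 6, right 2 to 8 — 4 moves in all.
Check: all required cells visited; 4 ≤ 4 moves.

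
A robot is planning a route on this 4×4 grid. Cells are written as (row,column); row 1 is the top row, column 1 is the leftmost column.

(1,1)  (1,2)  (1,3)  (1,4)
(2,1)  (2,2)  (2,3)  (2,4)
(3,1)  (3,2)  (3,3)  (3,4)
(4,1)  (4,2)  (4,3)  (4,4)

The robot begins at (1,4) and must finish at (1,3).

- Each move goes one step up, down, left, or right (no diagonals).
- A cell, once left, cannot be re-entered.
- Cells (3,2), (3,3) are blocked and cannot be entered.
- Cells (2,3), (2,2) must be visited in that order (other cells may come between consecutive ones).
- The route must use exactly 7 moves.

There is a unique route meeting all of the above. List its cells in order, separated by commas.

The waypoints must appear in the order (2,3), (2,2), with no cell reused.
Route from (1,4): down 1 to (2,4), left 3 to (2,1), up 1 to (1,1), right 2 to (1,3) — 7 moves in all.
Check: order respected ((2,3) at step 2, (2,2) at step 3); 7 moves as required.

(1,4), (2,4), (2,3), (2,2), (2,1), (1,1), (1,2), (1,3)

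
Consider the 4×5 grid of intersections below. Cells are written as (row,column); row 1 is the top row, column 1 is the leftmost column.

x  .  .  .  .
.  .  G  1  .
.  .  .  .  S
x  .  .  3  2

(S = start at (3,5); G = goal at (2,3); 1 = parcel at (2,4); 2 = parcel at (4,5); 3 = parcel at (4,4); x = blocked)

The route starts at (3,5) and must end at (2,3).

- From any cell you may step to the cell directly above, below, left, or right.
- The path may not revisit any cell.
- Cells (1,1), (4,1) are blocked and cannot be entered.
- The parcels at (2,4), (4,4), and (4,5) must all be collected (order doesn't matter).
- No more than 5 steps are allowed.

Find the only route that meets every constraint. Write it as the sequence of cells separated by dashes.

(3,5) - (4,5) - (4,4) - (3,4) - (2,4) - (2,3)

Any route must reach (2,4), (4,4), and (4,5) and still end at (2,3) within 5 moves, so the order of the required stops is forced.
Route from (3,5): down 1 to (4,5), left 1 to (4,4), up 2 to (2,4), left 1 to (2,3) — 5 moves in all.
Check: all required cells visited; 5 ≤ 5 moves.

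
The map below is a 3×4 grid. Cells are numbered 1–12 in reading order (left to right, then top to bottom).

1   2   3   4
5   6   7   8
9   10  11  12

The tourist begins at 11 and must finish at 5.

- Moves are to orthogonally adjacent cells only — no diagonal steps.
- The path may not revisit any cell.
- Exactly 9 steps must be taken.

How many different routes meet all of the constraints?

6

Need simple routes of exactly 9 moves from 11 to 5 (Manhattan distance 3, so 3 moves are spent on a detour and 3 undoing it).
Enumerating: 11 7 8 4 3 2 6 10 9 5 | 11 10 6 7 8 4 3 2 1 5 | 11 12 8 4 3 7 6 2 1 5 | 11 12 8 4 3 7 6 10 9 5 | 11 12 8 4 3 2 6 10 9 5 | 11 12 8 7 3 2 6 10 9 5.
That gives 6 routes.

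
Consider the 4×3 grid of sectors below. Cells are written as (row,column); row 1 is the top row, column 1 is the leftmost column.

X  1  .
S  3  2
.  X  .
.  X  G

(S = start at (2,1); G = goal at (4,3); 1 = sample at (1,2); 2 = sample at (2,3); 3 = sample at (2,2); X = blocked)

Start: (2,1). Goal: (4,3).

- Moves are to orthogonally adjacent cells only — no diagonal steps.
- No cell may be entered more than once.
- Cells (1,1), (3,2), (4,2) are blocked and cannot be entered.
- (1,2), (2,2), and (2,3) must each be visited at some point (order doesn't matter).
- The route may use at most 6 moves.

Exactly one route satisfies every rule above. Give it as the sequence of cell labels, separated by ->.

The budget equals the shortest possible length, so every move has to be on a shortest route through the required cells.
Route from (2,1): right 1 to (2,2), up 1 to (1,2), right 1 to (1,3), down 3 to (4,3) — 6 moves in all.
Check: all required cells visited; 6 ≤ 6 moves.

(2,1) -> (2,2) -> (1,2) -> (1,3) -> (2,3) -> (3,3) -> (4,3)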